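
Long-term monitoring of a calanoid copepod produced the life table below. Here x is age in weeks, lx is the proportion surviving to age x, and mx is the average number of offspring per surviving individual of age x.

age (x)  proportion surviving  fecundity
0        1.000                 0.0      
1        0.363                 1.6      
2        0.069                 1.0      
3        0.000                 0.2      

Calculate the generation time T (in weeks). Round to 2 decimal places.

1.11

lx·mx: 0, 0.5808, 0.069, 0 → R0 = 0.6498
x·lx·mx: 0, 0.5808, 0.138, 0 → Σ = 0.7188
T = 0.7188 / 0.6498 = 1.106187… → 1.11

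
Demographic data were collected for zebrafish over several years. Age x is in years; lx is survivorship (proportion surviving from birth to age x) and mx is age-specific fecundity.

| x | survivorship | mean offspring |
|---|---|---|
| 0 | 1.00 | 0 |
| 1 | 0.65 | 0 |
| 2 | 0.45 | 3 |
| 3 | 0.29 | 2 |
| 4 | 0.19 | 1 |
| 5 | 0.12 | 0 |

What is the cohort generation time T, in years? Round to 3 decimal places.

2.453

lx·mx: 0, 0, 1.35, 0.58, 0.19, 0 → R0 = 2.12
x·lx·mx: 0, 0, 2.7, 1.74, 0.76, 0 → Σ = 5.2
T = 5.2 / 2.12 = 2.45283… → 2.453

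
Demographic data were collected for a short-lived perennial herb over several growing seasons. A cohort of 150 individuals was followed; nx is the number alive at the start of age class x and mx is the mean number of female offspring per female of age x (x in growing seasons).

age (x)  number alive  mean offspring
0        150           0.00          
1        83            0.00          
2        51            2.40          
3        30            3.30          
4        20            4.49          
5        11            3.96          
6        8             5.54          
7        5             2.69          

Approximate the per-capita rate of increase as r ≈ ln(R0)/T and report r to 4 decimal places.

lx = nx/n0 = nx/150: 1, 0.55333…, 0.34, 0.2, 0.13333…, 0.07333…, 0.05333…, 0.03333…
R0 = Σ lx·mx = 0 + 0 + 0.816 + 0.66 + 0.59867… + 0.2904… + 0.29547… + 0.08967… = 2.7502…
Σ x·lx·mx = 9.859133…; T = 9.859133…/2.7502… = 3.58488…
r ≈ ln(R0)/T = ln(2.7502…)/3.58488… = 0.282206… → 0.2822

0.2822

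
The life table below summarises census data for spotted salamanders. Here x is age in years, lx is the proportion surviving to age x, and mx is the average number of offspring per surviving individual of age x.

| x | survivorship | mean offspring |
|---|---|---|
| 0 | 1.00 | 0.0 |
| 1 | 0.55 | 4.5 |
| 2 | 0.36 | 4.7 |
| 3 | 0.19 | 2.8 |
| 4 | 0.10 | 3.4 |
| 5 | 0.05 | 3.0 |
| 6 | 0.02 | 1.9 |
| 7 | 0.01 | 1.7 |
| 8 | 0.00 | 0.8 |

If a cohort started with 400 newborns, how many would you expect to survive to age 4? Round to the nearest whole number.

40

Expected survivors = N0 · l_4 = 400 × 0.10 = 40 → 40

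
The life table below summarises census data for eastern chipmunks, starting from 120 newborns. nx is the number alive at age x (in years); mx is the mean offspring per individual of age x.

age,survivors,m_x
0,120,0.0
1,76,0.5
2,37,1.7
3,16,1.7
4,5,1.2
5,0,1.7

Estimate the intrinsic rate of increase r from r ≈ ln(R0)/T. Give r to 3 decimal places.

0.055

lx = nx/n0 = nx/120: 1, 0.63333…, 0.30833…, 0.13333…, 0.04167…, 0
R0 = Σ lx·mx = 0 + 0.31667… + 0.52417… + 0.22667… + 0.05… + 0 = 1.1175…
Σ x·lx·mx = 2.245…; T = 2.245…/1.1175… = 2.00895…
r ≈ ln(R0)/T = ln(1.1175…)/2.00895… = 0.0553… → 0.055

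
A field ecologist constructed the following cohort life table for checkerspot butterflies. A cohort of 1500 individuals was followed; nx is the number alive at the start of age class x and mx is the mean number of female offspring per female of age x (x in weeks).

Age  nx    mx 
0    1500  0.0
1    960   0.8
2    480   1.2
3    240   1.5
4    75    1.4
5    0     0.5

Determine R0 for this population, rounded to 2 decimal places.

1.21

lx = nx/n0 = nx/1500: 1, 0.64, 0.32, 0.16, 0.05, 0
lx·mx by age: 0, 0.512, 0.384, 0.24, 0.07, 0
R0 = Σ lx·mx = 1.206 → 1.21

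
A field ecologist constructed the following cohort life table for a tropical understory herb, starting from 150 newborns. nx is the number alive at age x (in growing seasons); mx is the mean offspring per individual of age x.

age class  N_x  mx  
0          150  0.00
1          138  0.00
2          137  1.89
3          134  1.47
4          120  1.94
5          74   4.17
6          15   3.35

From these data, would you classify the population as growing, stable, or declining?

lx = nx/n0 = nx/150: 1, 0.92, 0.91333…, 0.89333…, 0.8, 0.49333…, 0.1
R0 = Σ lx·mx = 0 + 0 + 1.7262… + 1.3132… + 1.552 + 2.0572… + 0.335 = 6.9836…
R0 > 1, so the population is growing.

growing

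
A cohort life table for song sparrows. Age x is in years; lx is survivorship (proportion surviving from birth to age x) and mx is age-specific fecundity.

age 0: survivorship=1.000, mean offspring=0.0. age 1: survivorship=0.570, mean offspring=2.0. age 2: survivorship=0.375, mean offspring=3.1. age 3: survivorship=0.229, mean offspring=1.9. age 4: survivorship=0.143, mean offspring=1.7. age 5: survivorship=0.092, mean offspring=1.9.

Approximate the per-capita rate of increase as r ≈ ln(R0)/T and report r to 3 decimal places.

R0 = Σ lx·mx = 0 + 1.14 + 1.1625 + 0.4351 + 0.2431 + 0.1748 = 3.1555
Σ x·lx·mx = 6.6167; T = 6.6167/3.1555 = 2.09688…
r ≈ ln(R0)/T = ln(3.1555)/2.09688… = 0.54803… → 0.548

0.548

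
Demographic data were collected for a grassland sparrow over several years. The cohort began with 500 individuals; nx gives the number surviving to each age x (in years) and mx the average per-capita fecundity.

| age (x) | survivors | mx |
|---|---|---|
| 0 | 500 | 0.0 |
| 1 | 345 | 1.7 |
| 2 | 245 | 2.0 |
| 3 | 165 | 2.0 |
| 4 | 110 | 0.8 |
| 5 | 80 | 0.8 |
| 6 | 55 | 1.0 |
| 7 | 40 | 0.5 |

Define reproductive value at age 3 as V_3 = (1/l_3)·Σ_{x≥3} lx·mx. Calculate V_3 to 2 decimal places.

lx = nx/n0 = nx/500: 1, 0.69, 0.49, 0.33, 0.22, 0.16, 0.11, 0.08
lx·mx for x ≥ 3: 0.66, 0.176, 0.128, 0.11, 0.04 → sum = 1.114
V_3 = 1.114 / l_3 = 1.114 / 0.33 = 3.375758… → 3.38

3.38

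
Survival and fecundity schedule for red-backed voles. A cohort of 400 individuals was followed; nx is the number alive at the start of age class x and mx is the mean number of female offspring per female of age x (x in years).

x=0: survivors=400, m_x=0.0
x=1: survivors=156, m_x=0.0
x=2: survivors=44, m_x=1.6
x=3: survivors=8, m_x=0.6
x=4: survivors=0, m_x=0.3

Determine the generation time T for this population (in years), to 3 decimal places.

lx = nx/n0 = nx/400: 1, 0.39, 0.11, 0.02, 0
lx·mx: 0, 0, 0.176, 0.012, 0 → R0 = 0.188
x·lx·mx: 0, 0, 0.352, 0.036, 0 → Σ = 0.388
T = 0.388 / 0.188 = 2.06383… → 2.064

2.064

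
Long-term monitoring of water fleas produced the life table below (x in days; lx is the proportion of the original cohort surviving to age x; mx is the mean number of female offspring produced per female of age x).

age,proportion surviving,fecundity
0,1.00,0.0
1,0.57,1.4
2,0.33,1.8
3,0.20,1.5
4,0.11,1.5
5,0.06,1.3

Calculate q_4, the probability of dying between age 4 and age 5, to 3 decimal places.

q_4 = (l_4 − l_5) / l_4 = (0.11 − 0.06) / 0.11
     = 0.05 / 0.11 = 0.454545… → 0.455

0.455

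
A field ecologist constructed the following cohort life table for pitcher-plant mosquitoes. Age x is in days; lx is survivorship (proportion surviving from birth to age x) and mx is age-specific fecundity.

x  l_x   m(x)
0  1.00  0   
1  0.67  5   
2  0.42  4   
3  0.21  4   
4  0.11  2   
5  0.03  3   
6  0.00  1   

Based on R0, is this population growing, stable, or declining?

R0 = Σ lx·mx = 0 + 3.35 + 1.68 + 0.84 + 0.22 + 0.09 + 0 = 6.18
R0 > 1, so the population is growing.

growing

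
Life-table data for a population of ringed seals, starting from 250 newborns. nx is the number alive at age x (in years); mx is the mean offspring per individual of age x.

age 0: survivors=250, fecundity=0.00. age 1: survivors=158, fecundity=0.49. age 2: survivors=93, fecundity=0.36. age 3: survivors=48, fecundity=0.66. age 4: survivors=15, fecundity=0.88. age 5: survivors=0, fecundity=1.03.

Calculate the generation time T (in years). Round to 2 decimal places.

lx = nx/n0 = nx/250: 1, 0.632, 0.372, 0.192, 0.06, 0
lx·mx: 0, 0.30968, 0.13392, 0.12672, 0.0528, 0 → R0 = 0.62312
x·lx·mx: 0, 0.30968, 0.26784, 0.38016, 0.2112, 0 → Σ = 1.16888
T = 1.16888 / 0.62312 = 1.875851… → 1.88

1.88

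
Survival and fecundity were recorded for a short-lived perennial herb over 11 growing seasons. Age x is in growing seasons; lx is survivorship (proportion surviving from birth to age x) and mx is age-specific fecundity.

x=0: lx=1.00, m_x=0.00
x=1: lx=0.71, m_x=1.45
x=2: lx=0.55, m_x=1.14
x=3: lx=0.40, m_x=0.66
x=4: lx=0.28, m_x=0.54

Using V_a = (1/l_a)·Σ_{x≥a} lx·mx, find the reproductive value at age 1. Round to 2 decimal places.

2.92

lx·mx for x ≥ 1: 1.0295, 0.627, 0.264, 0.1512 → sum = 2.0717
V_1 = 2.0717 / l_1 = 2.0717 / 0.71 = 2.917887… → 2.92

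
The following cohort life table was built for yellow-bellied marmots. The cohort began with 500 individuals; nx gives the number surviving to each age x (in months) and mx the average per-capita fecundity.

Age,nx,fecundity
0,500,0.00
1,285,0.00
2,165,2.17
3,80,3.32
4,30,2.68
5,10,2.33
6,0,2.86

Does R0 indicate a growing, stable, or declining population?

growing

lx = nx/n0 = nx/500: 1, 0.57, 0.33, 0.16, 0.06, 0.02, 0
R0 = Σ lx·mx = 0 + 0 + 0.7161 + 0.5312 + 0.1608 + 0.0466 + 0 = 1.4547
R0 > 1, so the population is growing.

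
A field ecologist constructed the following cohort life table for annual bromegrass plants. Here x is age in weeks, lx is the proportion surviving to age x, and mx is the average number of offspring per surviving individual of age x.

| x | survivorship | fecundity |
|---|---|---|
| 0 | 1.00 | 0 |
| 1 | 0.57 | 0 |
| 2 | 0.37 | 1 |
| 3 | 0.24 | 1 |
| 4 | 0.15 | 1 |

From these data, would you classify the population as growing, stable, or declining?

declining

R0 = Σ lx·mx = 0 + 0 + 0.37 + 0.24 + 0.15 = 0.76
R0 < 1, so the population is declining.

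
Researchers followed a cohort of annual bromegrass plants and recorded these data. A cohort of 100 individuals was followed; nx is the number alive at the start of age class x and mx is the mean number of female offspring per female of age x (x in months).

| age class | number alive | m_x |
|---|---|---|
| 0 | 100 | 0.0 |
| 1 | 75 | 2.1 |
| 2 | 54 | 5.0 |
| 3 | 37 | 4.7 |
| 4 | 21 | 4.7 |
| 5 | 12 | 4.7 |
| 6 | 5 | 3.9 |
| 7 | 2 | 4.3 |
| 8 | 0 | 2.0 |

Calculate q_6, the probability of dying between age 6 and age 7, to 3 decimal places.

lx = nx/n0 = nx/100: 1, 0.75, 0.54, 0.37, 0.21, 0.12, 0.05, 0.02, 0
q_6 = (l_6 − l_7) / l_6 = (0.05 − 0.02) / 0.05
     = 0.03 / 0.05 = 0.6 → 0.600

0.600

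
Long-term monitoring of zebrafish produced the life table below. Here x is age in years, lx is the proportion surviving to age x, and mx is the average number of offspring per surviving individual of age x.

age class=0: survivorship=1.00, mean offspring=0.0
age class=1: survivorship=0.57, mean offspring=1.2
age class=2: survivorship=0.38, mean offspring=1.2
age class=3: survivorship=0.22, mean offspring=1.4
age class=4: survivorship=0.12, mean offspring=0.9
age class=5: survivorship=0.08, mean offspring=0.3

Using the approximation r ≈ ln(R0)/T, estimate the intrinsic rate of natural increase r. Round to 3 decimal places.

0.235

R0 = Σ lx·mx = 0 + 0.684 + 0.456 + 0.308 + 0.108 + 0.024 = 1.58
Σ x·lx·mx = 3.072; T = 3.072/1.58 = 1.9443…
r ≈ ln(R0)/T = ln(1.58)/1.9443… = 0.23526… → 0.235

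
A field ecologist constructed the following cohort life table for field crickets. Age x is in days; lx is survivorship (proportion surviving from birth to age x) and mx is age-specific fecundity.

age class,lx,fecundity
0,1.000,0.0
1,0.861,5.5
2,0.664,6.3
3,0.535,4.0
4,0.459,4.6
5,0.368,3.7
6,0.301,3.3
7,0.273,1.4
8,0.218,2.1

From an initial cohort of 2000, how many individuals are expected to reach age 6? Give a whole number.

Expected survivors = N0 · l_6 = 2000 × 0.301 = 602 → 602

602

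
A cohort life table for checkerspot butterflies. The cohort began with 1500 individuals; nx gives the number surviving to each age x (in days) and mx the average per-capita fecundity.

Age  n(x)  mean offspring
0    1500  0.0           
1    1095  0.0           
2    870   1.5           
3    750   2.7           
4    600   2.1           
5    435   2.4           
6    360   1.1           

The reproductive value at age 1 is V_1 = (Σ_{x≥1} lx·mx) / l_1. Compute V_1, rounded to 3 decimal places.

5.507

lx = nx/n0 = nx/1500: 1, 0.73, 0.58, 0.5, 0.4, 0.29, 0.24
lx·mx for x ≥ 1: 0, 0.87, 1.35, 0.84, 0.696, 0.264 → sum = 4.02
V_1 = 4.02 / l_1 = 4.02 / 0.73 = 5.506849… → 5.507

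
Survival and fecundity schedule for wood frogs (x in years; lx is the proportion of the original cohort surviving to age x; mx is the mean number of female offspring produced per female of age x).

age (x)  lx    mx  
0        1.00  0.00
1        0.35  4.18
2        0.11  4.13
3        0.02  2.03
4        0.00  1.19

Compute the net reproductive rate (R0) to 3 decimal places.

1.958

lx·mx by age: 0, 1.463, 0.4543, 0.0406, 0
R0 = Σ lx·mx = 1.9579 → 1.958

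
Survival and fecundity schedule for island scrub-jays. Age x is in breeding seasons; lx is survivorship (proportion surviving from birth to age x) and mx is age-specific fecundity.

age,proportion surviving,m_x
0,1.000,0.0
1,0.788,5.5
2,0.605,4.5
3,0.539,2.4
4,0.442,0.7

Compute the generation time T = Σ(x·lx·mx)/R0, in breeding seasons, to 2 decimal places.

1.72

lx·mx: 0, 4.334, 2.7225, 1.2936, 0.3094 → R0 = 8.6595
x·lx·mx: 0, 4.334, 5.445, 3.8808, 1.2376 → Σ = 14.8974
T = 14.8974 / 8.6595 = 1.720353… → 1.72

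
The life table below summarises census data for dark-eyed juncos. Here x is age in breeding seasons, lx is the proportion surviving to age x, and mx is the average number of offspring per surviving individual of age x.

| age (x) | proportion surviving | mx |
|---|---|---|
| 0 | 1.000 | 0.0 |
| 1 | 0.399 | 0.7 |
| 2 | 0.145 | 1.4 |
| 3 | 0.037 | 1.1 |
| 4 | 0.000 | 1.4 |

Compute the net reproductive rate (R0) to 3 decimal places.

0.523

lx·mx by age: 0, 0.2793, 0.203, 0.0407, 0
R0 = Σ lx·mx = 0.523 → 0.523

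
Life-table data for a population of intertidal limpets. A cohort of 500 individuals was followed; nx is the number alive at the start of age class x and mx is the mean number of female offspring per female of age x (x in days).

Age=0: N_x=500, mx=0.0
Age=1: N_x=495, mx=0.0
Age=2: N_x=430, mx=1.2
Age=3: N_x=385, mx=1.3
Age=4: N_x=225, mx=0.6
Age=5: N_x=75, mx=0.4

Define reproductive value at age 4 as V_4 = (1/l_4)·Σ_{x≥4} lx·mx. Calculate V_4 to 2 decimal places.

0.73

lx = nx/n0 = nx/500: 1, 0.99, 0.86, 0.77, 0.45, 0.15
lx·mx for x ≥ 4: 0.27, 0.06 → sum = 0.33
V_4 = 0.33 / l_4 = 0.33 / 0.45 = 0.733333… → 0.73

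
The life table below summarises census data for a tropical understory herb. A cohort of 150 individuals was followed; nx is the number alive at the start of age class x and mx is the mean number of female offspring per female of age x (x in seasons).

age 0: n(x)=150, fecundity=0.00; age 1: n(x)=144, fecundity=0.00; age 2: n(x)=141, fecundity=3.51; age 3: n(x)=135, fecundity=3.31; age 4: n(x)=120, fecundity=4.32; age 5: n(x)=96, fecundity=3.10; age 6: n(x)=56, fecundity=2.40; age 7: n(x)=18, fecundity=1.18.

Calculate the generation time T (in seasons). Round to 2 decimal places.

3.58

lx = nx/n0 = nx/150: 1, 0.96, 0.94, 0.9, 0.8, 0.64, 0.37333…, 0.12
lx·mx: 0, 0, 3.2994, 2.979, 3.456, 1.984, 0.896…, 0.1416 → R0 = 12.756…
x·lx·mx: 0, 0, 6.5988, 8.937, 13.824, 9.92, 5.376…, 0.9912 → Σ = 45.647…
T = 45.647… / 12.756… = 3.578473… → 3.58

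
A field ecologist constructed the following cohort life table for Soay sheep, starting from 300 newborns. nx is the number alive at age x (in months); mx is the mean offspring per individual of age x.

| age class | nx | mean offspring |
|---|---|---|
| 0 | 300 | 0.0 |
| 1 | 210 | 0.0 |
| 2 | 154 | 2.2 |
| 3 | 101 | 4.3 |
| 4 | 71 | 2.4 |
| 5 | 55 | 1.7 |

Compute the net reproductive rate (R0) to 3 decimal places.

lx = nx/n0 = nx/300: 1, 0.7, 0.51333…, 0.33667…, 0.23667…, 0.18333…
lx·mx by age: 0, 0, 1.129333…, 1.447667…, 0.568…, 0.311667…
R0 = Σ lx·mx = 3.456667… → 3.457

3.457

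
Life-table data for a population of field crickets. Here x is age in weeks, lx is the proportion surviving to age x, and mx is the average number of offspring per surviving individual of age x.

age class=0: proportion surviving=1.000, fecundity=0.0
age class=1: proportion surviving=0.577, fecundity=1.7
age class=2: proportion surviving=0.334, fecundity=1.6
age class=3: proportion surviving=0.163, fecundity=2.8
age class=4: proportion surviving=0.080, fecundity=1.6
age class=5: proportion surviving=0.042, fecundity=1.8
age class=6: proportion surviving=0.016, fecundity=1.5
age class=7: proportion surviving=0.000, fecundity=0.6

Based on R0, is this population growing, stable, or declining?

R0 = Σ lx·mx = 0 + 0.9809 + 0.5344 + 0.4564 + 0.128 + 0.0756 + 0.024 + 0 = 2.1993
R0 > 1, so the population is growing.

growing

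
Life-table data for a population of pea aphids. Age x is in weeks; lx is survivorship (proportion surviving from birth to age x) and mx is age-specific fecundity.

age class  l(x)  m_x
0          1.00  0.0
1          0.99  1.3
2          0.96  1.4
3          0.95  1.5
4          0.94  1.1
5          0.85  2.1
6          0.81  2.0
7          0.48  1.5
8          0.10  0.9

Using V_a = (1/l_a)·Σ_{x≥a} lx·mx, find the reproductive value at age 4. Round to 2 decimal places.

5.58

lx·mx for x ≥ 4: 1.034, 1.785, 1.62, 0.72, 0.09 → sum = 5.249
V_4 = 5.249 / l_4 = 5.249 / 0.94 = 5.584043… → 5.58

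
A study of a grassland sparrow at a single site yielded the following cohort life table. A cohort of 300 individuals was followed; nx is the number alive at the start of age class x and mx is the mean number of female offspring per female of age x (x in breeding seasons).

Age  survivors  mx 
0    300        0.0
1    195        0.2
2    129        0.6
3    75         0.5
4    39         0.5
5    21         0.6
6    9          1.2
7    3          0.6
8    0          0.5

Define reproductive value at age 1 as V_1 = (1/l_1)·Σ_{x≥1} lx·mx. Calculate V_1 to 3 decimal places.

1.018

lx = nx/n0 = nx/300: 1, 0.65, 0.43, 0.25, 0.13, 0.07, 0.03, 0.01, 0
lx·mx for x ≥ 1: 0.13, 0.258, 0.125, 0.065, 0.042, 0.036, 0.006, 0 → sum = 0.662
V_1 = 0.662 / l_1 = 0.662 / 0.65 = 1.018462… → 1.018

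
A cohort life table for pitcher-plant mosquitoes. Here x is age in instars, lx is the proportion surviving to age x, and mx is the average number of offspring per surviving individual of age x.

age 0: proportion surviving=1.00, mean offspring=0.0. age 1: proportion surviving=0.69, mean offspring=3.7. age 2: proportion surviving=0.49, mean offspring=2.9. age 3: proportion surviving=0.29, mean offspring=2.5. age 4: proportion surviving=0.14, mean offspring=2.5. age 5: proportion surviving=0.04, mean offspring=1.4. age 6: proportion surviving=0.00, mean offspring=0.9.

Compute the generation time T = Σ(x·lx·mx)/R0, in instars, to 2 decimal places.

1.81

lx·mx: 0, 2.553, 1.421, 0.725, 0.35, 0.056, 0 → R0 = 5.105
x·lx·mx: 0, 2.553, 2.842, 2.175, 1.4, 0.28, 0 → Σ = 9.25
T = 9.25 / 5.105 = 1.811949… → 1.81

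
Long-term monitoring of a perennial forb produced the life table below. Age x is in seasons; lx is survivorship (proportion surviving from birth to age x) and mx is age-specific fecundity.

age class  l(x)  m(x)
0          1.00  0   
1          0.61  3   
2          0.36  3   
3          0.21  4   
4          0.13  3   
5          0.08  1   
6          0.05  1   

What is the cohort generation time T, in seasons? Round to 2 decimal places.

lx·mx: 0, 1.83, 1.08, 0.84, 0.39, 0.08, 0.05 → R0 = 4.27
x·lx·mx: 0, 1.83, 2.16, 2.52, 1.56, 0.4, 0.3 → Σ = 8.77
T = 8.77 / 4.27 = 2.053864… → 2.05

2.05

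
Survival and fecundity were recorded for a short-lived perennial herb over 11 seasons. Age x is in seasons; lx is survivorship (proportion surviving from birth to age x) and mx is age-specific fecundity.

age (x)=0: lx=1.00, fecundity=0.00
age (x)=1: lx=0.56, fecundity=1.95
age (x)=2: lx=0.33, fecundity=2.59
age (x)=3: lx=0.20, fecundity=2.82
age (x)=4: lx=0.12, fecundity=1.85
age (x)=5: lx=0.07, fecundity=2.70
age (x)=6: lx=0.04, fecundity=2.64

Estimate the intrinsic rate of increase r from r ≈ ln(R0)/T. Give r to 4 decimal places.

R0 = Σ lx·mx = 0 + 1.092 + 0.8547 + 0.564 + 0.222 + 0.189 + 0.1056 = 3.0273
Σ x·lx·mx = 6.96; T = 6.96/3.0273 = 2.29908…
r ≈ ln(R0)/T = ln(3.0273)/2.29908… = 0.481789… → 0.4818

0.4818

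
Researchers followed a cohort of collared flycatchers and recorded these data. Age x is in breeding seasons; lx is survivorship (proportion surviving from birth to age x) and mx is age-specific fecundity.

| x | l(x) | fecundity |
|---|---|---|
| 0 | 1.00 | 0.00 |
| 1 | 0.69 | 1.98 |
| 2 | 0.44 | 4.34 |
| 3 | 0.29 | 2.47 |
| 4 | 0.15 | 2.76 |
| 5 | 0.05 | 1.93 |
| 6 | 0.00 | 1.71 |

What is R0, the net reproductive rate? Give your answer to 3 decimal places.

4.503

lx·mx by age: 0, 1.3662, 1.9096, 0.7163, 0.414, 0.0965, 0
R0 = Σ lx·mx = 4.5026 → 4.503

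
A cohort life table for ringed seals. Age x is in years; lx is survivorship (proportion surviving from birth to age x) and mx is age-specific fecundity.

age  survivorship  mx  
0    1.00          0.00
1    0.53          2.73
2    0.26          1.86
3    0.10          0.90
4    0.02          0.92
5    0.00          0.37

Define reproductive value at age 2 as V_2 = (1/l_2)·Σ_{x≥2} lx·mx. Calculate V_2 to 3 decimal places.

2.277

lx·mx for x ≥ 2: 0.4836, 0.09, 0.0184, 0 → sum = 0.592
V_2 = 0.592 / l_2 = 0.592 / 0.26 = 2.276923… → 2.277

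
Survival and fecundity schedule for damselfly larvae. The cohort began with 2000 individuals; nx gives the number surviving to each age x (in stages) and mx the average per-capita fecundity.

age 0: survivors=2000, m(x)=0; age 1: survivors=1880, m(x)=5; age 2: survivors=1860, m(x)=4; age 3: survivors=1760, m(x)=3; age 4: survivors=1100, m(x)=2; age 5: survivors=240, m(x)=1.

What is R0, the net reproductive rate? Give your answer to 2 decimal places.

12.28

lx = nx/n0 = nx/2000: 1, 0.94, 0.93, 0.88, 0.55, 0.12
lx·mx by age: 0, 4.7, 3.72, 2.64, 1.1, 0.12
R0 = Σ lx·mx = 12.28 → 12.28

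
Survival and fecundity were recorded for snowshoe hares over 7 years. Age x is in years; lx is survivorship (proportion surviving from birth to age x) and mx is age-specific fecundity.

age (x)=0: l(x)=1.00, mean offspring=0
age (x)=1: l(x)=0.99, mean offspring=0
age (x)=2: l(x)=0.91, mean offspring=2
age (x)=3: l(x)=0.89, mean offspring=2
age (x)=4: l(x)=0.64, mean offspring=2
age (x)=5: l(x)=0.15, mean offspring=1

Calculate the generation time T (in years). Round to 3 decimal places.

2.952

lx·mx: 0, 0, 1.82, 1.78, 1.28, 0.15 → R0 = 5.03
x·lx·mx: 0, 0, 3.64, 5.34, 5.12, 0.75 → Σ = 14.85
T = 14.85 / 5.03 = 2.952286… → 2.952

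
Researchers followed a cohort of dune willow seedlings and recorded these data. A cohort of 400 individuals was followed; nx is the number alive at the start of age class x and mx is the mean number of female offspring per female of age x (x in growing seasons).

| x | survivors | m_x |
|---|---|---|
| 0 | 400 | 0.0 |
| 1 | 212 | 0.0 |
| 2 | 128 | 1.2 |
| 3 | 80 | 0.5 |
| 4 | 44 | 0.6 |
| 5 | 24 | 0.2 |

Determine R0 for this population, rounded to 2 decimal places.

0.56

lx = nx/n0 = nx/400: 1, 0.53, 0.32, 0.2, 0.11, 0.06
lx·mx by age: 0, 0, 0.384, 0.1, 0.066, 0.012
R0 = Σ lx·mx = 0.562 → 0.56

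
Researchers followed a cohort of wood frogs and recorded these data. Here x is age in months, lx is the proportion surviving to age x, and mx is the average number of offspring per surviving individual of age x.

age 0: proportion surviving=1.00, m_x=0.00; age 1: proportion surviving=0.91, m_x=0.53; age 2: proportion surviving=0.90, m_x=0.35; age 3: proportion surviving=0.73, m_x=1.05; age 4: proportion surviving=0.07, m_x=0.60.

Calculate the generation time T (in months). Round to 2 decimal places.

lx·mx: 0, 0.4823, 0.315, 0.7665, 0.042 → R0 = 1.6058
x·lx·mx: 0, 0.4823, 0.63, 2.2995, 0.168 → Σ = 3.5798
T = 3.5798 / 1.6058 = 2.229294… → 2.23

2.23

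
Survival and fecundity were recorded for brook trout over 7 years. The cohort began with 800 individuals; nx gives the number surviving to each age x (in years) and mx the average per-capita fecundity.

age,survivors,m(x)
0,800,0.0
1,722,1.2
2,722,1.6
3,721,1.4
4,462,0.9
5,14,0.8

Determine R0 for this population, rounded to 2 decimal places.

4.32

lx = nx/n0 = nx/800: 1, 0.9025, 0.9025, 0.90125, 0.5775, 0.0175
lx·mx by age: 0, 1.083, 1.444, 1.26175, 0.51975, 0.014
R0 = Σ lx·mx = 4.3225 → 4.32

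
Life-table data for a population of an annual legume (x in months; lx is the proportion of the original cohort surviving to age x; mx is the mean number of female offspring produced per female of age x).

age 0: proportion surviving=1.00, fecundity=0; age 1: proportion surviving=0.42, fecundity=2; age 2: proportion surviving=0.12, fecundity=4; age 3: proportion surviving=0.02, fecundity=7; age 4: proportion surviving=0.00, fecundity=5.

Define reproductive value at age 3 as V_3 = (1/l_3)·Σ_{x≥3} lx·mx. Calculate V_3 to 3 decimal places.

lx·mx for x ≥ 3: 0.14, 0 → sum = 0.14
V_3 = 0.14 / l_3 = 0.14 / 0.02 = 7 → 7.000

7.000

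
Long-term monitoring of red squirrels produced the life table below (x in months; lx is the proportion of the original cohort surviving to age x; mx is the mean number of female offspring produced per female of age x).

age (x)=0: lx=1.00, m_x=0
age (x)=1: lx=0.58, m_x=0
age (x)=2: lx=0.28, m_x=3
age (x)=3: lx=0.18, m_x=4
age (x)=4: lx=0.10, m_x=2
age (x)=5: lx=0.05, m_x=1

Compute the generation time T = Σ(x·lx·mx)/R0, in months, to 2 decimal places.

2.70

lx·mx: 0, 0, 0.84, 0.72, 0.2, 0.05 → R0 = 1.81
x·lx·mx: 0, 0, 1.68, 2.16, 0.8, 0.25 → Σ = 4.89
T = 4.89 / 1.81 = 2.701657… → 2.70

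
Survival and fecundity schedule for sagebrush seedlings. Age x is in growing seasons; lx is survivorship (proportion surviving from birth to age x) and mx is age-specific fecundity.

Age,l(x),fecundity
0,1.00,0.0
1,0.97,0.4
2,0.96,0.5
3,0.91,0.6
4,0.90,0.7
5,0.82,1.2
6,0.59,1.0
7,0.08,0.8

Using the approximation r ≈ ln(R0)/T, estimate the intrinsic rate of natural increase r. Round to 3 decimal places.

0.333

R0 = Σ lx·mx = 0 + 0.388 + 0.48 + 0.546 + 0.63 + 0.984 + 0.59 + 0.064 = 3.682
Σ x·lx·mx = 14.414; T = 14.414/3.682 = 3.91472…
r ≈ ln(R0)/T = ln(3.682)/3.91472… = 0.33296… → 0.333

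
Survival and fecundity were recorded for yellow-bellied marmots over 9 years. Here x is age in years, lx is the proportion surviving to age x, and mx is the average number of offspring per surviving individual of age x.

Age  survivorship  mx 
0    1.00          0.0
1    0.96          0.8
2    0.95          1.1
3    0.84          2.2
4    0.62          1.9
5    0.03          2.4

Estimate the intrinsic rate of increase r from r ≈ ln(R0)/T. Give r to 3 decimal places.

0.580

R0 = Σ lx·mx = 0 + 0.768 + 1.045 + 1.848 + 1.178 + 0.072 = 4.911
Σ x·lx·mx = 13.474; T = 13.474/4.911 = 2.74364…
r ≈ ln(R0)/T = ln(4.911)/2.74364… = 0.58006… → 0.580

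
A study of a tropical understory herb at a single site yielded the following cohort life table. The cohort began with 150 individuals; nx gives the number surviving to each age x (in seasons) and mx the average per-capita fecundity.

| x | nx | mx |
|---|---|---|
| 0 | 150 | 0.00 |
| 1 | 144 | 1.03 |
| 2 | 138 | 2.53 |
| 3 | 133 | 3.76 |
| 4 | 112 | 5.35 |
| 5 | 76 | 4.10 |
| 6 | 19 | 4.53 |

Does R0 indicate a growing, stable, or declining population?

growing

lx = nx/n0 = nx/150: 1, 0.96, 0.92, 0.88667…, 0.74667…, 0.50667…, 0.12667…
R0 = Σ lx·mx = 0 + 0.9888 + 2.3276 + 3.333867… + 3.994667… + 2.077333… + 0.5738… = 13.296067…
R0 > 1, so the population is growing.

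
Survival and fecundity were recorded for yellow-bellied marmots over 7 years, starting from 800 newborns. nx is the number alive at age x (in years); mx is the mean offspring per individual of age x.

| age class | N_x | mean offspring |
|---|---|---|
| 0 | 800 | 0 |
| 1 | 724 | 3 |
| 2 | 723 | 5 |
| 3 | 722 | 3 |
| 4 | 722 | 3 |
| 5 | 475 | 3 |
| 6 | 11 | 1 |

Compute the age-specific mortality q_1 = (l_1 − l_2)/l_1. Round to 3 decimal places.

0.001

lx = nx/n0 = nx/800: 1, 0.905, 0.90375, 0.9025, 0.9025, 0.59375, 0.01375
q_1 = (l_1 − l_2) / l_1 = (0.905 − 0.90375) / 0.905
     = 0.00125 / 0.905 = 0.001381… → 0.001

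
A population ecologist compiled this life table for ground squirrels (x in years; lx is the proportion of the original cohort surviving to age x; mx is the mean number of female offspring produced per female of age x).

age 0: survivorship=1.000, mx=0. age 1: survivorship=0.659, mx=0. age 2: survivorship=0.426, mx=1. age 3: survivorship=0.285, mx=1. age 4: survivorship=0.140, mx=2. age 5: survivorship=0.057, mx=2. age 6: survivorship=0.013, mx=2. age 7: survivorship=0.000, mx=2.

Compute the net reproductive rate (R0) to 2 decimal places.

1.13

lx·mx by age: 0, 0, 0.426, 0.285, 0.28, 0.114, 0.026, 0
R0 = Σ lx·mx = 1.131 → 1.13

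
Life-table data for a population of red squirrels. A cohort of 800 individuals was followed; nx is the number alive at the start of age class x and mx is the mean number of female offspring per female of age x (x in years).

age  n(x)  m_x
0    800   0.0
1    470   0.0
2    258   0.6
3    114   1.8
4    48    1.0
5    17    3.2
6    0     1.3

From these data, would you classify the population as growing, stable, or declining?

lx = nx/n0 = nx/800: 1, 0.5875, 0.3225, 0.1425, 0.06, 0.02125, 0
R0 = Σ lx·mx = 0 + 0 + 0.1935 + 0.2565 + 0.06 + 0.068 + 0 = 0.578
R0 < 1, so the population is declining.

declining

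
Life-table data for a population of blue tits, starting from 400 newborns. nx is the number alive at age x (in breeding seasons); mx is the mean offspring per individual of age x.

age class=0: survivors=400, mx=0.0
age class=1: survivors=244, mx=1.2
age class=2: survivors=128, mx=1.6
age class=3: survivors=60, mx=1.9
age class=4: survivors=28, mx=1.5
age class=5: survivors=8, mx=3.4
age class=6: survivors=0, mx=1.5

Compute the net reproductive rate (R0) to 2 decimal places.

1.70

lx = nx/n0 = nx/400: 1, 0.61, 0.32, 0.15, 0.07, 0.02, 0
lx·mx by age: 0, 0.732, 0.512, 0.285, 0.105, 0.068, 0
R0 = Σ lx·mx = 1.702 → 1.70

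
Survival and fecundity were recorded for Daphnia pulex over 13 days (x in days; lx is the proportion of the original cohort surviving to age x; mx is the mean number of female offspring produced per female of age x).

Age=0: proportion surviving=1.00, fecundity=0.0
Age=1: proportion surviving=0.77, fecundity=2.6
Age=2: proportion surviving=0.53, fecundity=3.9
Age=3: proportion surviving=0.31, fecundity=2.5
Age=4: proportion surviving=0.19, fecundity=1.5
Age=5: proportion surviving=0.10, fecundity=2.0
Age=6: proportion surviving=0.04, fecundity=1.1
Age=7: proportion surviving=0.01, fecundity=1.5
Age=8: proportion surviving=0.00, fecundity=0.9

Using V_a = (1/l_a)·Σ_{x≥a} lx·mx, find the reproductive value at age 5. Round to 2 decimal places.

lx·mx for x ≥ 5: 0.2, 0.044, 0.015, 0 → sum = 0.259
V_5 = 0.259 / l_5 = 0.259 / 0.1 = 2.59 → 2.59

2.59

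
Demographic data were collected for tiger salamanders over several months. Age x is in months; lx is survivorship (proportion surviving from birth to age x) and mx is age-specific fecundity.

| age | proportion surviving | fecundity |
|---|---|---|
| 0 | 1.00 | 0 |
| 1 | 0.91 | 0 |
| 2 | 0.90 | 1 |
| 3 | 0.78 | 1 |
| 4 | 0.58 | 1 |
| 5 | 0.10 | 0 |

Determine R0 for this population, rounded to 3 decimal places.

lx·mx by age: 0, 0, 0.9, 0.78, 0.58, 0
R0 = Σ lx·mx = 2.26 → 2.260

2.260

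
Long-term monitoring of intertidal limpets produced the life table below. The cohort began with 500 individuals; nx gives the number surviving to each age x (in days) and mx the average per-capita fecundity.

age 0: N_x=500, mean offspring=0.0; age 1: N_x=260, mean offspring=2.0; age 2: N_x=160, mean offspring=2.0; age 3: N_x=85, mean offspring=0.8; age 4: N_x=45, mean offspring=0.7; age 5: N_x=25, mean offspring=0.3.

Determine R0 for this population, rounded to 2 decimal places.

1.89

lx = nx/n0 = nx/500: 1, 0.52, 0.32, 0.17, 0.09, 0.05
lx·mx by age: 0, 1.04, 0.64, 0.136, 0.063, 0.015
R0 = Σ lx·mx = 1.894 → 1.89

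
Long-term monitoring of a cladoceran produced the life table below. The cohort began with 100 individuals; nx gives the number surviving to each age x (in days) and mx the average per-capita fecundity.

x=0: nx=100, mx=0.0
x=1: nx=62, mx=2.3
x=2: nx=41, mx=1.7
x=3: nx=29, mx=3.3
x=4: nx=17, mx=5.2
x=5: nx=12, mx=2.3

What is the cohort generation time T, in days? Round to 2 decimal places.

lx = nx/n0 = nx/100: 1, 0.62, 0.41, 0.29, 0.17, 0.12
lx·mx: 0, 1.426, 0.697, 0.957, 0.884, 0.276 → R0 = 4.24
x·lx·mx: 0, 1.426, 1.394, 2.871, 3.536, 1.38 → Σ = 10.607
T = 10.607 / 4.24 = 2.501651… → 2.50

2.50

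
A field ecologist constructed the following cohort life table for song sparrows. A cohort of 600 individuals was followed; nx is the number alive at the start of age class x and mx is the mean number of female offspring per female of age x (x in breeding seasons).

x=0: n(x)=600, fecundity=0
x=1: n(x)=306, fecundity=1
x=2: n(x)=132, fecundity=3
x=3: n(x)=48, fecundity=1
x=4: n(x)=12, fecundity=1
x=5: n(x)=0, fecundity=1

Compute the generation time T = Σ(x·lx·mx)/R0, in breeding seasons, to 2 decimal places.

lx = nx/n0 = nx/600: 1, 0.51, 0.22, 0.08, 0.02, 0
lx·mx: 0, 0.51, 0.66, 0.08, 0.02, 0 → R0 = 1.27
x·lx·mx: 0, 0.51, 1.32, 0.24, 0.08, 0 → Σ = 2.15
T = 2.15 / 1.27 = 1.692913… → 1.69

1.69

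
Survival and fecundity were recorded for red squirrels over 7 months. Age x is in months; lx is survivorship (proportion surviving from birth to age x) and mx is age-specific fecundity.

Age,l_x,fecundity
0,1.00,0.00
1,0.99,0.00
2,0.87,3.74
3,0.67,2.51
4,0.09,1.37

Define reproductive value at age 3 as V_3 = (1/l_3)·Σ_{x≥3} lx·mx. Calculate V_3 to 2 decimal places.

lx·mx for x ≥ 3: 1.6817, 0.1233 → sum = 1.805
V_3 = 1.805 / l_3 = 1.805 / 0.67 = 2.69403… → 2.69

2.69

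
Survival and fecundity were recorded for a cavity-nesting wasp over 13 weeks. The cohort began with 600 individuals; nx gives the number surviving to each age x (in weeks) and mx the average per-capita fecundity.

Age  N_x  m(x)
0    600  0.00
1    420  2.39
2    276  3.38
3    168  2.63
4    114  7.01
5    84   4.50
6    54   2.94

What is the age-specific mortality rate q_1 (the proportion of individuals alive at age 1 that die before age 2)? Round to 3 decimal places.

lx = nx/n0 = nx/600: 1, 0.7, 0.46, 0.28, 0.19, 0.14, 0.09
q_1 = (l_1 − l_2) / l_1 = (0.7 − 0.46) / 0.7
     = 0.24 / 0.7 = 0.342857… → 0.343

0.343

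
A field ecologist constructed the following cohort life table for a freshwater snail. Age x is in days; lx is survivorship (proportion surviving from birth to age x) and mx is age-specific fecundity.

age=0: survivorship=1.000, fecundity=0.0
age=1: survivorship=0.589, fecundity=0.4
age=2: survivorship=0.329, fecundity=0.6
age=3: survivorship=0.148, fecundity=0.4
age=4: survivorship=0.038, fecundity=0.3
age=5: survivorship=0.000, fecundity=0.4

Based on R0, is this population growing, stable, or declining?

declining

R0 = Σ lx·mx = 0 + 0.2356 + 0.1974 + 0.0592 + 0.0114 + 0 = 0.5036
R0 < 1, so the population is declining.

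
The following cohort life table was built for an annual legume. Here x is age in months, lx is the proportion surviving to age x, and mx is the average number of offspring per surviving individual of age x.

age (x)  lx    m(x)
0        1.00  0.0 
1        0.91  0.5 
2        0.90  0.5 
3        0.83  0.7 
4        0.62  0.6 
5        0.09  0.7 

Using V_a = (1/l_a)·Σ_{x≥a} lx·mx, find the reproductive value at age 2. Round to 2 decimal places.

lx·mx for x ≥ 2: 0.45, 0.581, 0.372, 0.063 → sum = 1.466
V_2 = 1.466 / l_2 = 1.466 / 0.9 = 1.628889… → 1.63

1.63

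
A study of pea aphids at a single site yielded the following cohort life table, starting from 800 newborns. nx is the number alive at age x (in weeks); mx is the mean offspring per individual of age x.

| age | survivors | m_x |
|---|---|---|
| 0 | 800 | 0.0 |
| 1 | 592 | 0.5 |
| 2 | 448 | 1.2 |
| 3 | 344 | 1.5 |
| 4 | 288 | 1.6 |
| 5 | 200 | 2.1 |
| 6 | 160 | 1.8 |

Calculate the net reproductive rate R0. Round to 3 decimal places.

lx = nx/n0 = nx/800: 1, 0.74, 0.56, 0.43, 0.36, 0.25, 0.2
lx·mx by age: 0, 0.37, 0.672, 0.645, 0.576, 0.525, 0.36
R0 = Σ lx·mx = 3.148 → 3.148

3.148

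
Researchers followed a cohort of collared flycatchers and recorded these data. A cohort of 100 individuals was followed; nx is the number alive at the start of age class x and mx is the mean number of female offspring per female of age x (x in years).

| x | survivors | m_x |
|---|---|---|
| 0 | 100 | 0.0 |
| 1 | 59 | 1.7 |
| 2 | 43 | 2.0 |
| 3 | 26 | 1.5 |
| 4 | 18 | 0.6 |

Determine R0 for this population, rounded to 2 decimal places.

2.36

lx = nx/n0 = nx/100: 1, 0.59, 0.43, 0.26, 0.18
lx·mx by age: 0, 1.003, 0.86, 0.39, 0.108
R0 = Σ lx·mx = 2.361 → 2.36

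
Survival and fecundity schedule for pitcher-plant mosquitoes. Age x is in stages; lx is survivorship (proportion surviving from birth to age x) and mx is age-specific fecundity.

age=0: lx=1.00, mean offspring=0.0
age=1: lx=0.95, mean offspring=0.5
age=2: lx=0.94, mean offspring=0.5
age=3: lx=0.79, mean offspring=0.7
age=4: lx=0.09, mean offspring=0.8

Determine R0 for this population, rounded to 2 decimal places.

lx·mx by age: 0, 0.475, 0.47, 0.553, 0.072
R0 = Σ lx·mx = 1.57 → 1.57

1.57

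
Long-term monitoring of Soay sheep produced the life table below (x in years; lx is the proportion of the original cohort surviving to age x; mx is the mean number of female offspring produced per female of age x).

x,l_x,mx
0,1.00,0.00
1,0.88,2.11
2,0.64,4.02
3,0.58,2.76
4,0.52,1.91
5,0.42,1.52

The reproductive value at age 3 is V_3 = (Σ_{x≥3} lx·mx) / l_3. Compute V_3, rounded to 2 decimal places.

5.57

lx·mx for x ≥ 3: 1.6008, 0.9932, 0.6384 → sum = 3.2324
V_3 = 3.2324 / l_3 = 3.2324 / 0.58 = 5.573103… → 5.57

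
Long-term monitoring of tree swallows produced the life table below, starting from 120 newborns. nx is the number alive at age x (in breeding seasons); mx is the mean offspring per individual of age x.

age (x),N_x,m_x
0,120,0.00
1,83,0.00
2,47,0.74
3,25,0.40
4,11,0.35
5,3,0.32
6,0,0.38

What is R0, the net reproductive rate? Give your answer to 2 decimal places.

0.41

lx = nx/n0 = nx/120: 1, 0.69167…, 0.39167…, 0.20833…, 0.09167…, 0.025, 0
lx·mx by age: 0, 0, 0.289833…, 0.083333…, 0.032083…, 0.008, 0
R0 = Σ lx·mx = 0.41325… → 0.41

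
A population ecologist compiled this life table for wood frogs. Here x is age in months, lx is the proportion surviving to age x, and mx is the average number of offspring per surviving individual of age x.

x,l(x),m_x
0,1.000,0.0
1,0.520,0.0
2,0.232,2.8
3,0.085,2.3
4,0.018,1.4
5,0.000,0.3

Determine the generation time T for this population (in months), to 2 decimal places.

lx·mx: 0, 0, 0.6496, 0.1955, 0.0252, 0 → R0 = 0.8703
x·lx·mx: 0, 0, 1.2992, 0.5865, 0.1008, 0 → Σ = 1.9865
T = 1.9865 / 0.8703 = 2.282546… → 2.28

2.28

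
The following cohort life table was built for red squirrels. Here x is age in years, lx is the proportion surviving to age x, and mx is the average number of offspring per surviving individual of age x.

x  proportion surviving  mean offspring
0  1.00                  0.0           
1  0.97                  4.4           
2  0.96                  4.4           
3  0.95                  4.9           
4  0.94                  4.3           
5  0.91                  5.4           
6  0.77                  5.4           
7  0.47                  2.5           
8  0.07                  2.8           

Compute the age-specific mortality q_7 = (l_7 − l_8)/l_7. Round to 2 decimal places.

q_7 = (l_7 − l_8) / l_7 = (0.47 − 0.07) / 0.47
     = 0.4 / 0.47 = 0.851064… → 0.85

0.85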